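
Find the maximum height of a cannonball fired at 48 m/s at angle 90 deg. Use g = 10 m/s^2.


Given: v0 = 48 m/s, theta = 90 deg, g = 10 m/s^2
sin^2(90) = 1
Using H = v0^2 * sin^2(theta) / (2*g)
H = 48^2 * 1 / (2*10)
H = 2304 * 1 / 20
H = 2304 / 20
H = 576/5 m

576/5 m


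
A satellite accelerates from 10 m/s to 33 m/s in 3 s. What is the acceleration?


Given: initial velocity v0 = 10 m/s, final velocity v = 33 m/s, time t = 3 s
Using a = (v - v0) / t
a = (33 - 10) / 3
a = 23 / 3
a = 23/3 m/s^2

23/3 m/s^2


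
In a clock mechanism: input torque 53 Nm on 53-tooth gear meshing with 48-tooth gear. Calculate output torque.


Given: N1 = 53, N2 = 48, T1 = 53 Nm
Using T2/T1 = N2/N1
T2 = T1 * N2 / N1
T2 = 53 * 48 / 53
T2 = 2544 / 53
T2 = 48 Nm

48 Nm


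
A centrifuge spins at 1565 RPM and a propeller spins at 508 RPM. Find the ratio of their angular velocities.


Given: RPM_A = 1565, RPM_B = 508
omega = 2*pi*RPM/60, so omega_A/omega_B = RPM_A / RPM_B
omega_A/omega_B = 1565 / 508
omega_A/omega_B = 1565/508

1565/508


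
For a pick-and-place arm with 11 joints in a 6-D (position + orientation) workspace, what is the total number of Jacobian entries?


Given: task space dimension = 6, joints = 11
Jacobian is a 6 x 11 matrix
Total entries = rows * columns
Total = 6 * 11
Total = 66

66


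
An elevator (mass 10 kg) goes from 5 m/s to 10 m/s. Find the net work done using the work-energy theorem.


Given: m = 10 kg, v0 = 5 m/s, v = 10 m/s
Using W = (1/2)*m*(v^2 - v0^2)
v^2 = 10^2 = 100
v0^2 = 5^2 = 25
v^2 - v0^2 = 100 - 25 = 75
W = (1/2)*10*75 = 375 J

375 J


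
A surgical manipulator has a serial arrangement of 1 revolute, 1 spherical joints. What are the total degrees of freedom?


Given: serial robot with 1 revolute, 1 spherical joints
DOF contribution per joint type: revolute=1, prismatic=1, spherical=3, fixed=0
DOF = 1*1 + 1*3
DOF = 4

4


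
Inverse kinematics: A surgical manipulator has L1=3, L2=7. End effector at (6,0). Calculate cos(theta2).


Given: L1 = 3, L2 = 7, target (x, y) = (6, 0)
Using cos(theta2) = (x^2 + y^2 - L1^2 - L2^2) / (2*L1*L2)
x^2 + y^2 = 6^2 + 0 = 36
L1^2 + L2^2 = 9 + 49 = 58
Numerator = 36 - 58 = -22
Denominator = 2*3*7 = 42
cos(theta2) = -22/42 = -11/21

-11/21


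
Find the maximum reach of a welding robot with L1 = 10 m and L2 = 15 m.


Given: L1 = 10 m, L2 = 15 m
For a 2-link planar arm, max reach = L1 + L2 (fully extended)
Max reach = 10 + 15
Max reach = 25 m

25 m


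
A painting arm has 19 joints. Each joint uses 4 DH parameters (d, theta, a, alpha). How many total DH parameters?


Given: 19 joints, 4 DH parameters per joint (d, theta, a, alpha)
Total DH parameters = number_of_joints * 4
Total = 19 * 4
Total = 76

76


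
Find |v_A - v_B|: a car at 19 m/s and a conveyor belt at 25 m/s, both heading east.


Given: v_A = 19 m/s east, v_B = 25 m/s east
Both move in the same direction; relative speed = |v_A - v_B|
|19 - 25| = |-6|
= 6 m/s

6 m/s


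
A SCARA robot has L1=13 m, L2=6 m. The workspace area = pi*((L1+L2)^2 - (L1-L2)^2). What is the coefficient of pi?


Given: L1 = 13, L2 = 6
(L1+L2)^2 = (19)^2 = 361
(L1-L2)^2 = (7)^2 = 49
Difference = 361 - 49 = 312
This equals 4*L1*L2 = 4*13*6 = 312
Workspace area = 312*pi

312


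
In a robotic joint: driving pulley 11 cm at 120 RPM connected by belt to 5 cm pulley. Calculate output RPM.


Given: D1 = 11 cm, w1 = 120 RPM, D2 = 5 cm
Using D1*w1 = D2*w2
w2 = D1*w1 / D2
w2 = 11*120 / 5
w2 = 1320 / 5
w2 = 264 RPM

264 RPM


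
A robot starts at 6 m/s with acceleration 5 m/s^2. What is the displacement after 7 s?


Given: v0 = 6 m/s, a = 5 m/s^2, t = 7 s
Using s = v0*t + (1/2)*a*t^2
s = 6*7 + (1/2)*5*7^2
s = 42 + (1/2)*245
s = 42 + 245/2
s = 329/2

329/2 m


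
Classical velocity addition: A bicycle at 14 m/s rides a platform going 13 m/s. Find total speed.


Given: object velocity = 14 m/s, platform velocity = 13 m/s (same direction)
Using classical velocity addition: v_total = v_object + v_platform
v_total = 14 + 13
v_total = 27 m/s

27 m/s


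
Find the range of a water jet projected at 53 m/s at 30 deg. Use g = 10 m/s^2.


Given: v0 = 53 m/s, theta = 30 deg, g = 10 m/s^2
sin(2*30) = sin(60) = sqrt(3)/2
Using R = v0^2 * sin(2*theta) / g
R = 53^2 * (sqrt(3)/2) / 10
R = 2809 * sqrt(3) / 20
R = 2809/20*sqrt(3) m

2809/20*sqrt(3) m


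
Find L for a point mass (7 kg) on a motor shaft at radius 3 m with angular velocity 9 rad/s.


Given: m = 7 kg, r = 3 m, omega = 9 rad/s
For a point mass: I = m*r^2
I = 7*3^2 = 7*9 = 63
L = I*omega = 63*9
L = 567 kg*m^2/s

567 kg*m^2/s


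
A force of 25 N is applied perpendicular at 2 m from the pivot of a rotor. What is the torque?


Given: F = 25 N, r = 2 m, angle = 90 deg (perpendicular)
Using tau = F * r * sin(90)
sin(90) = 1
tau = 25 * 2 * 1
tau = 50 Nm

50 Nm


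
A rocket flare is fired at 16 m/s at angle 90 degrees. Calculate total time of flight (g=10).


Given: v0 = 16 m/s, theta = 90 deg, g = 10 m/s^2
sin(90) = 1
Using T = 2*v0*sin(theta) / g
T = 2*16*1 / 10
T = 32 / 10
T = 16/5 s

16/5 s


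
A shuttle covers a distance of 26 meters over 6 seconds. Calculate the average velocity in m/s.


Given: distance d = 26 m, time t = 6 s
Using v = d / t
v = 26 / 6
v = 13/3 m/s

13/3 m/s


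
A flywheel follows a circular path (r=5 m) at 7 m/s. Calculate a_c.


Given: v = 7 m/s, r = 5 m
Using a_c = v^2 / r
a_c = 7^2 / 5
a_c = 49 / 5
a_c = 49/5 m/s^2

49/5 m/s^2


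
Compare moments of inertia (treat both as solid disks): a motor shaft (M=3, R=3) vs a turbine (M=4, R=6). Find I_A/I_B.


Given: M1=3 kg, R1=3 m, M2=4 kg, R2=6 m
For a disk: I = (1/2)*M*R^2, so I_A/I_B = (M1*R1^2)/(M2*R2^2)
M1*R1^2 = 3*9 = 27
M2*R2^2 = 4*36 = 144
I_A/I_B = 27/144 = 3/16

3/16


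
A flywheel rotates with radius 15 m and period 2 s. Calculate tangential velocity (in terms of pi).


Given: radius r = 15 m, period T = 2 s
Using v = 2*pi*r / T
v = 2*pi*15 / 2
v = 30*pi / 2
v = 15*pi m/s

15*pi m/s


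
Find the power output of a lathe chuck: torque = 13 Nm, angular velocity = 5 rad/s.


Given: tau = 13 Nm, omega = 5 rad/s
Using P = tau * omega
P = 13 * 5
P = 65 W

65 W


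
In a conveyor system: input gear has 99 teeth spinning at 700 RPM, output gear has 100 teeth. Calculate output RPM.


Given: N1 = 99 teeth, w1 = 700 RPM, N2 = 100 teeth
Using N1*w1 = N2*w2
w2 = N1*w1 / N2
w2 = 99*700 / 100
w2 = 69300 / 100
w2 = 693 RPM

693 RPM


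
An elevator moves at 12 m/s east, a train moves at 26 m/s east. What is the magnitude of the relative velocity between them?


Given: v_A = 12 m/s east, v_B = 26 m/s east
Both move in the same direction; relative speed = |v_A - v_B|
|12 - 26| = |-14|
= 14 m/s

14 m/s


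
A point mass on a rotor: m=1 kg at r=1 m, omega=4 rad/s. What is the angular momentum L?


Given: m = 1 kg, r = 1 m, omega = 4 rad/s
For a point mass: I = m*r^2
I = 1*1^2 = 1*1 = 1
L = I*omega = 1*4
L = 4 kg*m^2/s

4 kg*m^2/s


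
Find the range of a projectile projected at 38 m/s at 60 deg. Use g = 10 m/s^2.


Given: v0 = 38 m/s, theta = 60 deg, g = 10 m/s^2
sin(2*60) = sin(120) = sqrt(3)/2
Using R = v0^2 * sin(2*theta) / g
R = 38^2 * (sqrt(3)/2) / 10
R = 1444 * sqrt(3) / 20
R = 361/5*sqrt(3) m

361/5*sqrt(3) m


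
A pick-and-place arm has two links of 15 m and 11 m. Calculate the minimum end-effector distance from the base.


Given: L1 = 15 m, L2 = 11 m
For a 2-link planar arm, min reach = |L1 - L2| (second link folded back)
Min reach = |15 - 11|
Min reach = 4 m

4 m


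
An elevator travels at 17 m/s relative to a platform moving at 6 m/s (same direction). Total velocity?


Given: object velocity = 17 m/s, platform velocity = 6 m/s (same direction)
Using classical velocity addition: v_total = v_object + v_platform
v_total = 17 + 6
v_total = 23 m/s

23 m/s


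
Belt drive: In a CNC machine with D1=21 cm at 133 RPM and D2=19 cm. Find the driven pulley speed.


Given: D1 = 21 cm, w1 = 133 RPM, D2 = 19 cm
Using D1*w1 = D2*w2
w2 = D1*w1 / D2
w2 = 21*133 / 19
w2 = 2793 / 19
w2 = 147 RPM

147 RPM


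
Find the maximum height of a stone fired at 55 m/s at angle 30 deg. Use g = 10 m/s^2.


Given: v0 = 55 m/s, theta = 30 deg, g = 10 m/s^2
sin^2(30) = 1/4
Using H = v0^2 * sin^2(theta) / (2*g)
H = 55^2 * 1/4 / (2*10)
H = 3025 * 1/4 / 20
H = 3025/4 / 20
H = 605/16 m

605/16 m


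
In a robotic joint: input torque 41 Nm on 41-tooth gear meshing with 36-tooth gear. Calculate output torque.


Given: N1 = 41, N2 = 36, T1 = 41 Nm
Using T2/T1 = N2/N1
T2 = T1 * N2 / N1
T2 = 41 * 36 / 41
T2 = 1476 / 41
T2 = 36 Nm

36 Nm


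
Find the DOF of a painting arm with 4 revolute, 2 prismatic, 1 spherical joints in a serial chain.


Given: serial robot with 4 revolute, 2 prismatic, 1 spherical joints
DOF contribution per joint type: revolute=1, prismatic=1, spherical=3, fixed=0
DOF = 4*1 + 2*1 + 1*3
DOF = 9

9


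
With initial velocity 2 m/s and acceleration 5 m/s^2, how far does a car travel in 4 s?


Given: v0 = 2 m/s, a = 5 m/s^2, t = 4 s
Using s = v0*t + (1/2)*a*t^2
s = 2*4 + (1/2)*5*4^2
s = 8 + (1/2)*80
s = 8 + 40
s = 48

48 m


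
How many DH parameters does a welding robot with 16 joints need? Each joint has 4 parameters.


Given: 16 joints, 4 DH parameters per joint (d, theta, a, alpha)
Total DH parameters = number_of_joints * 4
Total = 16 * 4
Total = 64

64


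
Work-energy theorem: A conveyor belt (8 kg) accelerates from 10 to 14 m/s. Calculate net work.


Given: m = 8 kg, v0 = 10 m/s, v = 14 m/s
Using W = (1/2)*m*(v^2 - v0^2)
v^2 = 14^2 = 196
v0^2 = 10^2 = 100
v^2 - v0^2 = 196 - 100 = 96
W = (1/2)*8*96 = 384 J

384 J


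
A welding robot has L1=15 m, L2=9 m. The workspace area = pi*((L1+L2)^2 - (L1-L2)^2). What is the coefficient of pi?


Given: L1 = 15, L2 = 9
(L1+L2)^2 = (24)^2 = 576
(L1-L2)^2 = (6)^2 = 36
Difference = 576 - 36 = 540
This equals 4*L1*L2 = 4*15*9 = 540
Workspace area = 540*pi

540


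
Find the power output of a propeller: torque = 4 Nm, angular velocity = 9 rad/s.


Given: tau = 4 Nm, omega = 9 rad/s
Using P = tau * omega
P = 4 * 9
P = 36 W

36 W


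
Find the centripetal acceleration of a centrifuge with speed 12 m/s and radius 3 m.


Given: v = 12 m/s, r = 3 m
Using a_c = v^2 / r
a_c = 12^2 / 3
a_c = 144 / 3
a_c = 48 m/s^2

48 m/s^2


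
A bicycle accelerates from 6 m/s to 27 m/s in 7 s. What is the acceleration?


Given: initial velocity v0 = 6 m/s, final velocity v = 27 m/s, time t = 7 s
Using a = (v - v0) / t
a = (27 - 6) / 7
a = 21 / 7
a = 3 m/s^2

3 m/s^2


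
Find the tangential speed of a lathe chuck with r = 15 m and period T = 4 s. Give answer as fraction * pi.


Given: radius r = 15 m, period T = 4 s
Using v = 2*pi*r / T
v = 2*pi*15 / 4
v = 30*pi / 4
v = 15/2*pi m/s

15/2*pi m/s


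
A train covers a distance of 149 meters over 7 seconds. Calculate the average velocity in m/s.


Given: distance d = 149 m, time t = 7 s
Using v = d / t
v = 149 / 7
v = 149/7 m/s

149/7 m/s


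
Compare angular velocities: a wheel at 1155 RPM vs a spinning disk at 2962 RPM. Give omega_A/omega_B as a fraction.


Given: RPM_A = 1155, RPM_B = 2962
omega = 2*pi*RPM/60, so omega_A/omega_B = RPM_A / RPM_B
omega_A/omega_B = 1155 / 2962
omega_A/omega_B = 1155/2962

1155/2962


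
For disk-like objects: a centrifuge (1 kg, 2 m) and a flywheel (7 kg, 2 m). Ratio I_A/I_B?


Given: M1=1 kg, R1=2 m, M2=7 kg, R2=2 m
For a disk: I = (1/2)*M*R^2, so I_A/I_B = (M1*R1^2)/(M2*R2^2)
M1*R1^2 = 1*4 = 4
M2*R2^2 = 7*4 = 28
I_A/I_B = 4/28 = 1/7

1/7


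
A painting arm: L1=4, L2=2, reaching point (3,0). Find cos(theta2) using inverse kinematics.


Given: L1 = 4, L2 = 2, target (x, y) = (3, 0)
Using cos(theta2) = (x^2 + y^2 - L1^2 - L2^2) / (2*L1*L2)
x^2 + y^2 = 3^2 + 0 = 9
L1^2 + L2^2 = 16 + 4 = 20
Numerator = 9 - 20 = -11
Denominator = 2*4*2 = 16
cos(theta2) = -11/16 = -11/16

-11/16


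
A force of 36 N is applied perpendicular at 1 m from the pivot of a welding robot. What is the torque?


Given: F = 36 N, r = 1 m, angle = 90 deg (perpendicular)
Using tau = F * r * sin(90)
sin(90) = 1
tau = 36 * 1 * 1
tau = 36 Nm

36 Nm


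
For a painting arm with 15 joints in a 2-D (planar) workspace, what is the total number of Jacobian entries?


Given: task space dimension = 2, joints = 15
Jacobian is a 2 x 15 matrix
Total entries = rows * columns
Total = 2 * 15
Total = 30

30


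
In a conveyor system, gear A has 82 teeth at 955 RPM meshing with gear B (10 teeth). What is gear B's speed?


Given: N1 = 82 teeth, w1 = 955 RPM, N2 = 10 teeth
Using N1*w1 = N2*w2
w2 = N1*w1 / N2
w2 = 82*955 / 10
w2 = 78310 / 10
w2 = 7831 RPM

7831 RPM


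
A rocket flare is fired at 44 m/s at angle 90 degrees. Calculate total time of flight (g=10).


Given: v0 = 44 m/s, theta = 90 deg, g = 10 m/s^2
sin(90) = 1
Using T = 2*v0*sin(theta) / g
T = 2*44*1 / 10
T = 88 / 10
T = 44/5 s

44/5 s


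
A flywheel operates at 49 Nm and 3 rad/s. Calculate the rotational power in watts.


Given: tau = 49 Nm, omega = 3 rad/s
Using P = tau * omega
P = 49 * 3
P = 147 W

147 W


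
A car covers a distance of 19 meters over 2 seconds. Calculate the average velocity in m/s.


Given: distance d = 19 m, time t = 2 s
Using v = d / t
v = 19 / 2
v = 19/2 m/s

19/2 m/s


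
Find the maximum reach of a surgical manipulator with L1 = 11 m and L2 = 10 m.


Given: L1 = 11 m, L2 = 10 m
For a 2-link planar arm, max reach = L1 + L2 (fully extended)
Max reach = 11 + 10
Max reach = 21 m

21 m


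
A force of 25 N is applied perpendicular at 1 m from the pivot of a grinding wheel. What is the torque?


Given: F = 25 N, r = 1 m, angle = 90 deg (perpendicular)
Using tau = F * r * sin(90)
sin(90) = 1
tau = 25 * 1 * 1
tau = 25 Nm

25 Nm


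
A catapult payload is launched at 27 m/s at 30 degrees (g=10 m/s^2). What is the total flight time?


Given: v0 = 27 m/s, theta = 30 deg, g = 10 m/s^2
sin(30) = 1/2
Using T = 2*v0*sin(theta) / g
T = 2*27*1/2 / 10
T = 27 / 10
T = 27/10 s

27/10 s


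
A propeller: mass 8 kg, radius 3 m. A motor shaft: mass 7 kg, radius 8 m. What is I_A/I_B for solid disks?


Given: M1=8 kg, R1=3 m, M2=7 kg, R2=8 m
For a disk: I = (1/2)*M*R^2, so I_A/I_B = (M1*R1^2)/(M2*R2^2)
M1*R1^2 = 8*9 = 72
M2*R2^2 = 7*64 = 448
I_A/I_B = 72/448 = 9/56

9/56


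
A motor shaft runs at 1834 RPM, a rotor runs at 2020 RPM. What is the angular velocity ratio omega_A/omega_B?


Given: RPM_A = 1834, RPM_B = 2020
omega = 2*pi*RPM/60, so omega_A/omega_B = RPM_A / RPM_B
omega_A/omega_B = 1834 / 2020
omega_A/omega_B = 917/1010

917/1010


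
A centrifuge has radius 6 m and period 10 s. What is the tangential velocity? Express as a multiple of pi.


Given: radius r = 6 m, period T = 10 s
Using v = 2*pi*r / T
v = 2*pi*6 / 10
v = 12*pi / 10
v = 6/5*pi m/s

6/5*pi m/s


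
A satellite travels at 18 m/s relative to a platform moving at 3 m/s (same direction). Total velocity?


Given: object velocity = 18 m/s, platform velocity = 3 m/s (same direction)
Using classical velocity addition: v_total = v_object + v_platform
v_total = 18 + 3
v_total = 21 m/s

21 m/s


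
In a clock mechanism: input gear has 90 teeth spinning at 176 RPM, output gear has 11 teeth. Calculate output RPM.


Given: N1 = 90 teeth, w1 = 176 RPM, N2 = 11 teeth
Using N1*w1 = N2*w2
w2 = N1*w1 / N2
w2 = 90*176 / 11
w2 = 15840 / 11
w2 = 1440 RPM

1440 RPM


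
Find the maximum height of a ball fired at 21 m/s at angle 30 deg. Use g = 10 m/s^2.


Given: v0 = 21 m/s, theta = 30 deg, g = 10 m/s^2
sin^2(30) = 1/4
Using H = v0^2 * sin^2(theta) / (2*g)
H = 21^2 * 1/4 / (2*10)
H = 441 * 1/4 / 20
H = 441/4 / 20
H = 441/80 m

441/80 m


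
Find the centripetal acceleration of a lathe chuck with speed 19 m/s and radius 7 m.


Given: v = 19 m/s, r = 7 m
Using a_c = v^2 / r
a_c = 19^2 / 7
a_c = 361 / 7
a_c = 361/7 m/s^2

361/7 m/s^2


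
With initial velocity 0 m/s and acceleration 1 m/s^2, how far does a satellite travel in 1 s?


Given: v0 = 0 m/s, a = 1 m/s^2, t = 1 s
Using s = v0*t + (1/2)*a*t^2
s = 0*1 + (1/2)*1*1^2
s = 0 + (1/2)*1
s = 0 + 1/2
s = 1/2

1/2 m


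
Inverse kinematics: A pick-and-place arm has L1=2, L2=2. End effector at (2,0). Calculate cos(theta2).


Given: L1 = 2, L2 = 2, target (x, y) = (2, 0)
Using cos(theta2) = (x^2 + y^2 - L1^2 - L2^2) / (2*L1*L2)
x^2 + y^2 = 2^2 + 0 = 4
L1^2 + L2^2 = 4 + 4 = 8
Numerator = 4 - 8 = -4
Denominator = 2*2*2 = 8
cos(theta2) = -4/8 = -1/2

-1/2


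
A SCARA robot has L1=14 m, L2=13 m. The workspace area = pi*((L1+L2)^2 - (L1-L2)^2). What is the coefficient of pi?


Given: L1 = 14, L2 = 13
(L1+L2)^2 = (27)^2 = 729
(L1-L2)^2 = (1)^2 = 1
Difference = 729 - 1 = 728
This equals 4*L1*L2 = 4*14*13 = 728
Workspace area = 728*pi

728


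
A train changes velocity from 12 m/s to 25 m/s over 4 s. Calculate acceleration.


Given: initial velocity v0 = 12 m/s, final velocity v = 25 m/s, time t = 4 s
Using a = (v - v0) / t
a = (25 - 12) / 4
a = 13 / 4
a = 13/4 m/s^2

13/4 m/s^2


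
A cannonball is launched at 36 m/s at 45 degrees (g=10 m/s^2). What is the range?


Given: v0 = 36 m/s, theta = 45 deg, g = 10 m/s^2
sin(2*45) = sin(90) = 1
Using R = v0^2 * sin(2*theta) / g
R = 36^2 * 1 / 10
R = 1296 / 10
R = 648/5 m

648/5 m


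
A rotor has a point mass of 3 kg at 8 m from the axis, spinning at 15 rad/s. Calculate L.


Given: m = 3 kg, r = 8 m, omega = 15 rad/s
For a point mass: I = m*r^2
I = 3*8^2 = 3*64 = 192
L = I*omega = 192*15
L = 2880 kg*m^2/s

2880 kg*m^2/s


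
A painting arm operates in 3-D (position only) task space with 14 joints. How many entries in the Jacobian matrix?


Given: task space dimension = 3, joints = 14
Jacobian is a 3 x 14 matrix
Total entries = rows * columns
Total = 3 * 14
Total = 42

42


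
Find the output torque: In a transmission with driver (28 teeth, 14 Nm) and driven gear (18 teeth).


Given: N1 = 28, N2 = 18, T1 = 14 Nm
Using T2/T1 = N2/N1
T2 = T1 * N2 / N1
T2 = 14 * 18 / 28
T2 = 252 / 28
T2 = 9 Nm

9 Nm


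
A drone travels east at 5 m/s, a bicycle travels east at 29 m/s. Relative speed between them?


Given: v_A = 5 m/s east, v_B = 29 m/s east
Both move in the same direction; relative speed = |v_A - v_B|
|5 - 29| = |-24|
= 24 m/s

24 m/s


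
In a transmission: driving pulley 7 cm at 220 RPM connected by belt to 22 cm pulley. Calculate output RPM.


Given: D1 = 7 cm, w1 = 220 RPM, D2 = 22 cm
Using D1*w1 = D2*w2
w2 = D1*w1 / D2
w2 = 7*220 / 22
w2 = 1540 / 22
w2 = 70 RPM

70 RPM


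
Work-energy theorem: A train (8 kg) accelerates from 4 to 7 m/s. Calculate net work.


Given: m = 8 kg, v0 = 4 m/s, v = 7 m/s
Using W = (1/2)*m*(v^2 - v0^2)
v^2 = 7^2 = 49
v0^2 = 4^2 = 16
v^2 - v0^2 = 49 - 16 = 33
W = (1/2)*8*33 = 132 J

132 J


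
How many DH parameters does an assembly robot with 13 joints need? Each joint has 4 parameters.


Given: 13 joints, 4 DH parameters per joint (d, theta, a, alpha)
Total DH parameters = number_of_joints * 4
Total = 13 * 4
Total = 52

52


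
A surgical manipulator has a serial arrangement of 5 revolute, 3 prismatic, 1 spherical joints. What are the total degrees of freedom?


Given: serial robot with 5 revolute, 3 prismatic, 1 spherical joints
DOF contribution per joint type: revolute=1, prismatic=1, spherical=3, fixed=0
DOF = 5*1 + 3*1 + 1*3
DOF = 11

11


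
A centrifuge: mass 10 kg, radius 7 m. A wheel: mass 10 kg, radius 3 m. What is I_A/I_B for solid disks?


Given: M1=10 kg, R1=7 m, M2=10 kg, R2=3 m
For a disk: I = (1/2)*M*R^2, so I_A/I_B = (M1*R1^2)/(M2*R2^2)
M1*R1^2 = 10*49 = 490
M2*R2^2 = 10*9 = 90
I_A/I_B = 490/90 = 49/9

49/9


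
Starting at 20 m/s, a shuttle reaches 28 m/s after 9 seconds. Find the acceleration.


Given: initial velocity v0 = 20 m/s, final velocity v = 28 m/s, time t = 9 s
Using a = (v - v0) / t
a = (28 - 20) / 9
a = 8 / 9
a = 8/9 m/s^2

8/9 m/s^2


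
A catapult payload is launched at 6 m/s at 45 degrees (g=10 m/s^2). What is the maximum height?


Given: v0 = 6 m/s, theta = 45 deg, g = 10 m/s^2
sin^2(45) = 1/2
Using H = v0^2 * sin^2(theta) / (2*g)
H = 6^2 * 1/2 / (2*10)
H = 36 * 1/2 / 20
H = 18 / 20
H = 9/10 m

9/10 m


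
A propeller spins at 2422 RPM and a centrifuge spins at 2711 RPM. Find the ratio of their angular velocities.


Given: RPM_A = 2422, RPM_B = 2711
omega = 2*pi*RPM/60, so omega_A/omega_B = RPM_A / RPM_B
omega_A/omega_B = 2422 / 2711
omega_A/omega_B = 2422/2711

2422/2711


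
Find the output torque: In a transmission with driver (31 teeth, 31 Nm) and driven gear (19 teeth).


Given: N1 = 31, N2 = 19, T1 = 31 Nm
Using T2/T1 = N2/N1
T2 = T1 * N2 / N1
T2 = 31 * 19 / 31
T2 = 589 / 31
T2 = 19 Nm

19 Nm


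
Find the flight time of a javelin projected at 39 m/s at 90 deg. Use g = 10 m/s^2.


Given: v0 = 39 m/s, theta = 90 deg, g = 10 m/s^2
sin(90) = 1
Using T = 2*v0*sin(theta) / g
T = 2*39*1 / 10
T = 78 / 10
T = 39/5 s

39/5 s


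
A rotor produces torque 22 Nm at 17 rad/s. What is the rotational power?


Given: tau = 22 Nm, omega = 17 rad/s
Using P = tau * omega
P = 22 * 17
P = 374 W

374 W


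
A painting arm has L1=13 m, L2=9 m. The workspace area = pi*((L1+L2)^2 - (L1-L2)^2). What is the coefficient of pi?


Given: L1 = 13, L2 = 9
(L1+L2)^2 = (22)^2 = 484
(L1-L2)^2 = (4)^2 = 16
Difference = 484 - 16 = 468
This equals 4*L1*L2 = 4*13*9 = 468
Workspace area = 468*pi

468


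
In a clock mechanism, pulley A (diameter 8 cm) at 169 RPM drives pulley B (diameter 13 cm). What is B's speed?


Given: D1 = 8 cm, w1 = 169 RPM, D2 = 13 cm
Using D1*w1 = D2*w2
w2 = D1*w1 / D2
w2 = 8*169 / 13
w2 = 1352 / 13
w2 = 104 RPM

104 RPM


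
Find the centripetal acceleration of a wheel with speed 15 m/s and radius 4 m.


Given: v = 15 m/s, r = 4 m
Using a_c = v^2 / r
a_c = 15^2 / 4
a_c = 225 / 4
a_c = 225/4 m/s^2

225/4 m/s^2


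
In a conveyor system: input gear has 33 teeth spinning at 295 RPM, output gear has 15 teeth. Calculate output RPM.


Given: N1 = 33 teeth, w1 = 295 RPM, N2 = 15 teeth
Using N1*w1 = N2*w2
w2 = N1*w1 / N2
w2 = 33*295 / 15
w2 = 9735 / 15
w2 = 649 RPM

649 RPM


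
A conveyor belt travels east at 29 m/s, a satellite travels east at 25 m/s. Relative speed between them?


Given: v_A = 29 m/s east, v_B = 25 m/s east
Both move in the same direction; relative speed = |v_A - v_B|
|29 - 25| = |4|
= 4 m/s

4 m/s


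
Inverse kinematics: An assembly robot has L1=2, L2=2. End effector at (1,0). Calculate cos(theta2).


Given: L1 = 2, L2 = 2, target (x, y) = (1, 0)
Using cos(theta2) = (x^2 + y^2 - L1^2 - L2^2) / (2*L1*L2)
x^2 + y^2 = 1^2 + 0 = 1
L1^2 + L2^2 = 4 + 4 = 8
Numerator = 1 - 8 = -7
Denominator = 2*2*2 = 8
cos(theta2) = -7/8 = -7/8

-7/8


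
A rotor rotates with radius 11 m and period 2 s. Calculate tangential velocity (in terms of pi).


Given: radius r = 11 m, period T = 2 s
Using v = 2*pi*r / T
v = 2*pi*11 / 2
v = 22*pi / 2
v = 11*pi m/s

11*pi m/s


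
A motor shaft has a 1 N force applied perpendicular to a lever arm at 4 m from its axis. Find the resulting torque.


Given: F = 1 N, r = 4 m, angle = 90 deg (perpendicular)
Using tau = F * r * sin(90)
sin(90) = 1
tau = 1 * 4 * 1
tau = 4 Nm

4 Nm


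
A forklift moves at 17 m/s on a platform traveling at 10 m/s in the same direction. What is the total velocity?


Given: object velocity = 17 m/s, platform velocity = 10 m/s (same direction)
Using classical velocity addition: v_total = v_object + v_platform
v_total = 17 + 10
v_total = 27 m/s

27 m/s


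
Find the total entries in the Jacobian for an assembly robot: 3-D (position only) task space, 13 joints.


Given: task space dimension = 3, joints = 13
Jacobian is a 3 x 13 matrix
Total entries = rows * columns
Total = 3 * 13
Total = 39

39


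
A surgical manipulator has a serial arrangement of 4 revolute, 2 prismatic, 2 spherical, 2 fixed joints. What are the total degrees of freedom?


Given: serial robot with 4 revolute, 2 prismatic, 2 spherical, 2 fixed joints
DOF contribution per joint type: revolute=1, prismatic=1, spherical=3, fixed=0
DOF = 4*1 + 2*1 + 2*3 + 2*0
DOF = 12

12


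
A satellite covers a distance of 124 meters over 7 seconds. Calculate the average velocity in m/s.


Given: distance d = 124 m, time t = 7 s
Using v = d / t
v = 124 / 7
v = 124/7 m/s

124/7 m/s


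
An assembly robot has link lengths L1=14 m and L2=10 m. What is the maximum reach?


Given: L1 = 14 m, L2 = 10 m
For a 2-link planar arm, max reach = L1 + L2 (fully extended)
Max reach = 14 + 10
Max reach = 24 m

24 m


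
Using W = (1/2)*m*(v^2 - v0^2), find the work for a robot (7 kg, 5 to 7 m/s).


Given: m = 7 kg, v0 = 5 m/s, v = 7 m/s
Using W = (1/2)*m*(v^2 - v0^2)
v^2 = 7^2 = 49
v0^2 = 5^2 = 25
v^2 - v0^2 = 49 - 25 = 24
W = (1/2)*7*24 = 84 J

84 J


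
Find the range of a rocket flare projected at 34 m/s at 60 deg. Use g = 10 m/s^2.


Given: v0 = 34 m/s, theta = 60 deg, g = 10 m/s^2
sin(2*60) = sin(120) = sqrt(3)/2
Using R = v0^2 * sin(2*theta) / g
R = 34^2 * (sqrt(3)/2) / 10
R = 1156 * sqrt(3) / 20
R = 289/5*sqrt(3) m

289/5*sqrt(3) m


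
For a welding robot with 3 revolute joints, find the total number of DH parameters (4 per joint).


Given: 3 joints, 4 DH parameters per joint (d, theta, a, alpha)
Total DH parameters = number_of_joints * 4
Total = 3 * 4
Total = 12

12


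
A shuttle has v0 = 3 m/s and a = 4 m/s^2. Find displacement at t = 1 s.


Given: v0 = 3 m/s, a = 4 m/s^2, t = 1 s
Using s = v0*t + (1/2)*a*t^2
s = 3*1 + (1/2)*4*1^2
s = 3 + (1/2)*4
s = 3 + 2
s = 5

5 m


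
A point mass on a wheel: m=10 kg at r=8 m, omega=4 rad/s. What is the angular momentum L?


Given: m = 10 kg, r = 8 m, omega = 4 rad/s
For a point mass: I = m*r^2
I = 10*8^2 = 10*64 = 640
L = I*omega = 640*4
L = 2560 kg*m^2/s

2560 kg*m^2/s


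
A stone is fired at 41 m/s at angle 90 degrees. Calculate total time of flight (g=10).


Given: v0 = 41 m/s, theta = 90 deg, g = 10 m/s^2
sin(90) = 1
Using T = 2*v0*sin(theta) / g
T = 2*41*1 / 10
T = 82 / 10
T = 41/5 s

41/5 s


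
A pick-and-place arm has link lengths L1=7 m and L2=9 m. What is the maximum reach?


Given: L1 = 7 m, L2 = 9 m
For a 2-link planar arm, max reach = L1 + L2 (fully extended)
Max reach = 7 + 9
Max reach = 16 m

16 m


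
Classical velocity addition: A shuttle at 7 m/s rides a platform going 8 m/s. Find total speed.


Given: object velocity = 7 m/s, platform velocity = 8 m/s (same direction)
Using classical velocity addition: v_total = v_object + v_platform
v_total = 7 + 8
v_total = 15 m/s

15 m/s


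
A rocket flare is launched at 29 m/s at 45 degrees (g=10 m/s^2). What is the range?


Given: v0 = 29 m/s, theta = 45 deg, g = 10 m/s^2
sin(2*45) = sin(90) = 1
Using R = v0^2 * sin(2*theta) / g
R = 29^2 * 1 / 10
R = 841 / 10
R = 841/10 m

841/10 m


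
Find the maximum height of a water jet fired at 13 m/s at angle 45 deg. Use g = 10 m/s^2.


Given: v0 = 13 m/s, theta = 45 deg, g = 10 m/s^2
sin^2(45) = 1/2
Using H = v0^2 * sin^2(theta) / (2*g)
H = 13^2 * 1/2 / (2*10)
H = 169 * 1/2 / 20
H = 169/2 / 20
H = 169/40 m

169/40 m


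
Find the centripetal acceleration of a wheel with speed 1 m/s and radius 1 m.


Given: v = 1 m/s, r = 1 m
Using a_c = v^2 / r
a_c = 1^2 / 1
a_c = 1 / 1
a_c = 1 m/s^2

1 m/s^2


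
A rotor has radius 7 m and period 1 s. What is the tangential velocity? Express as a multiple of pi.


Given: radius r = 7 m, period T = 1 s
Using v = 2*pi*r / T
v = 2*pi*7 / 1
v = 14*pi / 1
v = 14*pi m/s

14*pi m/s


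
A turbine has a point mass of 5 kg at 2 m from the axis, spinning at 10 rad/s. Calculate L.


Given: m = 5 kg, r = 2 m, omega = 10 rad/s
For a point mass: I = m*r^2
I = 5*2^2 = 5*4 = 20
L = I*omega = 20*10
L = 200 kg*m^2/s

200 kg*m^2/s


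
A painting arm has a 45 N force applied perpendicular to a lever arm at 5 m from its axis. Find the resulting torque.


Given: F = 45 N, r = 5 m, angle = 90 deg (perpendicular)
Using tau = F * r * sin(90)
sin(90) = 1
tau = 45 * 5 * 1
tau = 225 Nm

225 Nm


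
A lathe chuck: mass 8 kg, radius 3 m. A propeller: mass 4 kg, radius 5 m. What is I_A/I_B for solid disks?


Given: M1=8 kg, R1=3 m, M2=4 kg, R2=5 m
For a disk: I = (1/2)*M*R^2, so I_A/I_B = (M1*R1^2)/(M2*R2^2)
M1*R1^2 = 8*9 = 72
M2*R2^2 = 4*25 = 100
I_A/I_B = 72/100 = 18/25

18/25


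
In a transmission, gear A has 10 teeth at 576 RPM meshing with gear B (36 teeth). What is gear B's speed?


Given: N1 = 10 teeth, w1 = 576 RPM, N2 = 36 teeth
Using N1*w1 = N2*w2
w2 = N1*w1 / N2
w2 = 10*576 / 36
w2 = 5760 / 36
w2 = 160 RPM

160 RPM


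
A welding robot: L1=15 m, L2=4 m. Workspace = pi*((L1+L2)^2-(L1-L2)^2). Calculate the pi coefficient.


Given: L1 = 15, L2 = 4
(L1+L2)^2 = (19)^2 = 361
(L1-L2)^2 = (11)^2 = 121
Difference = 361 - 121 = 240
This equals 4*L1*L2 = 4*15*4 = 240
Workspace area = 240*pi

240


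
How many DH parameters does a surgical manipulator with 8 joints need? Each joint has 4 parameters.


Given: 8 joints, 4 DH parameters per joint (d, theta, a, alpha)
Total DH parameters = number_of_joints * 4
Total = 8 * 4
Total = 32

32


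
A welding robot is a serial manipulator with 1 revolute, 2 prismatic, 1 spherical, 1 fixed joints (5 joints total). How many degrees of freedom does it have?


Given: serial robot with 1 revolute, 2 prismatic, 1 spherical, 1 fixed joints
DOF contribution per joint type: revolute=1, prismatic=1, spherical=3, fixed=0
DOF = 1*1 + 2*1 + 1*3 + 1*0
DOF = 6

6


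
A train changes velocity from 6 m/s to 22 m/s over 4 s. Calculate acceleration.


Given: initial velocity v0 = 6 m/s, final velocity v = 22 m/s, time t = 4 s
Using a = (v - v0) / t
a = (22 - 6) / 4
a = 16 / 4
a = 4 m/s^2

4 m/s^2


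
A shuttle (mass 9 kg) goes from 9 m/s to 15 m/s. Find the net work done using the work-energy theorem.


Given: m = 9 kg, v0 = 9 m/s, v = 15 m/s
Using W = (1/2)*m*(v^2 - v0^2)
v^2 = 15^2 = 225
v0^2 = 9^2 = 81
v^2 - v0^2 = 225 - 81 = 144
W = (1/2)*9*144 = 648 J

648 J


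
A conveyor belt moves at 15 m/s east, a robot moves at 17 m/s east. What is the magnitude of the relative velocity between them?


Given: v_A = 15 m/s east, v_B = 17 m/s east
Both move in the same direction; relative speed = |v_A - v_B|
|15 - 17| = |-2|
= 2 m/s

2 m/s


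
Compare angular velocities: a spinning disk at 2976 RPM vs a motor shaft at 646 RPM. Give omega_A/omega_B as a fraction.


Given: RPM_A = 2976, RPM_B = 646
omega = 2*pi*RPM/60, so omega_A/omega_B = RPM_A / RPM_B
omega_A/omega_B = 2976 / 646
omega_A/omega_B = 1488/323

1488/323


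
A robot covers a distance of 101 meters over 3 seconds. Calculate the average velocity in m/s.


Given: distance d = 101 m, time t = 3 s
Using v = d / t
v = 101 / 3
v = 101/3 m/s

101/3 m/s


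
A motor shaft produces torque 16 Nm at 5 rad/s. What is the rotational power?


Given: tau = 16 Nm, omega = 5 rad/s
Using P = tau * omega
P = 16 * 5
P = 80 W

80 W


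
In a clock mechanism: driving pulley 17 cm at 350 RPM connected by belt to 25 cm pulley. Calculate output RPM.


Given: D1 = 17 cm, w1 = 350 RPM, D2 = 25 cm
Using D1*w1 = D2*w2
w2 = D1*w1 / D2
w2 = 17*350 / 25
w2 = 5950 / 25
w2 = 238 RPM

238 RPM


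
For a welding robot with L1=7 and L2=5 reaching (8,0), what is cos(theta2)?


Given: L1 = 7, L2 = 5, target (x, y) = (8, 0)
Using cos(theta2) = (x^2 + y^2 - L1^2 - L2^2) / (2*L1*L2)
x^2 + y^2 = 8^2 + 0 = 64
L1^2 + L2^2 = 49 + 25 = 74
Numerator = 64 - 74 = -10
Denominator = 2*7*5 = 70
cos(theta2) = -10/70 = -1/7

-1/7


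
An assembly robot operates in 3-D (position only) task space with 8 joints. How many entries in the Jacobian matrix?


Given: task space dimension = 3, joints = 8
Jacobian is a 3 x 8 matrix
Total entries = rows * columns
Total = 3 * 8
Total = 24

24


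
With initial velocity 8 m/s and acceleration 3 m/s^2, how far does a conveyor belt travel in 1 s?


Given: v0 = 8 m/s, a = 3 m/s^2, t = 1 s
Using s = v0*t + (1/2)*a*t^2
s = 8*1 + (1/2)*3*1^2
s = 8 + (1/2)*3
s = 8 + 3/2
s = 19/2

19/2 m


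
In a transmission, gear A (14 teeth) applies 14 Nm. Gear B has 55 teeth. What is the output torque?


Given: N1 = 14, N2 = 55, T1 = 14 Nm
Using T2/T1 = N2/N1
T2 = T1 * N2 / N1
T2 = 14 * 55 / 14
T2 = 770 / 14
T2 = 55 Nm

55 Nm


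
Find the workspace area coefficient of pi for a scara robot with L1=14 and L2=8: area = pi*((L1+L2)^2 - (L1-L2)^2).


Given: L1 = 14, L2 = 8
(L1+L2)^2 = (22)^2 = 484
(L1-L2)^2 = (6)^2 = 36
Difference = 484 - 36 = 448
This equals 4*L1*L2 = 4*14*8 = 448
Workspace area = 448*pi

448


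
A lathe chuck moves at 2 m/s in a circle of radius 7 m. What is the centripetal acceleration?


Given: v = 2 m/s, r = 7 m
Using a_c = v^2 / r
a_c = 2^2 / 7
a_c = 4 / 7
a_c = 4/7 m/s^2

4/7 m/s^2


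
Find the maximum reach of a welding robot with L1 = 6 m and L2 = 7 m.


Given: L1 = 6 m, L2 = 7 m
For a 2-link planar arm, max reach = L1 + L2 (fully extended)
Max reach = 6 + 7
Max reach = 13 m

13 m


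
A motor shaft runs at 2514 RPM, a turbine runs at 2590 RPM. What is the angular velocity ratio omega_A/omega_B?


Given: RPM_A = 2514, RPM_B = 2590
omega = 2*pi*RPM/60, so omega_A/omega_B = RPM_A / RPM_B
omega_A/omega_B = 2514 / 2590
omega_A/omega_B = 1257/1295

1257/1295


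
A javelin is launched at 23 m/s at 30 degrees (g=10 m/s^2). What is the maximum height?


Given: v0 = 23 m/s, theta = 30 deg, g = 10 m/s^2
sin^2(30) = 1/4
Using H = v0^2 * sin^2(theta) / (2*g)
H = 23^2 * 1/4 / (2*10)
H = 529 * 1/4 / 20
H = 529/4 / 20
H = 529/80 m

529/80 m


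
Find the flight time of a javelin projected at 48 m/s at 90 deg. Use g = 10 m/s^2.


Given: v0 = 48 m/s, theta = 90 deg, g = 10 m/s^2
sin(90) = 1
Using T = 2*v0*sin(theta) / g
T = 2*48*1 / 10
T = 96 / 10
T = 48/5 s

48/5 s


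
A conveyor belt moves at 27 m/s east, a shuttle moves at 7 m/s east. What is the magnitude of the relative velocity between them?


Given: v_A = 27 m/s east, v_B = 7 m/s east
Both move in the same direction; relative speed = |v_A - v_B|
|27 - 7| = |20|
= 20 m/s

20 m/s


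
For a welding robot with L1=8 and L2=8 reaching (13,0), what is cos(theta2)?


Given: L1 = 8, L2 = 8, target (x, y) = (13, 0)
Using cos(theta2) = (x^2 + y^2 - L1^2 - L2^2) / (2*L1*L2)
x^2 + y^2 = 13^2 + 0 = 169
L1^2 + L2^2 = 64 + 64 = 128
Numerator = 169 - 128 = 41
Denominator = 2*8*8 = 128
cos(theta2) = 41/128 = 41/128

41/128


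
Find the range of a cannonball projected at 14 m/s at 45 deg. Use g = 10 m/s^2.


Given: v0 = 14 m/s, theta = 45 deg, g = 10 m/s^2
sin(2*45) = sin(90) = 1
Using R = v0^2 * sin(2*theta) / g
R = 14^2 * 1 / 10
R = 196 / 10
R = 98/5 m

98/5 m


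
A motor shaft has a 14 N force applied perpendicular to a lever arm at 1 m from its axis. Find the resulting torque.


Given: F = 14 N, r = 1 m, angle = 90 deg (perpendicular)
Using tau = F * r * sin(90)
sin(90) = 1
tau = 14 * 1 * 1
tau = 14 Nm

14 Nm


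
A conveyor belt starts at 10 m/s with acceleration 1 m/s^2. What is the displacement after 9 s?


Given: v0 = 10 m/s, a = 1 m/s^2, t = 9 s
Using s = v0*t + (1/2)*a*t^2
s = 10*9 + (1/2)*1*9^2
s = 90 + (1/2)*81
s = 90 + 81/2
s = 261/2

261/2 m


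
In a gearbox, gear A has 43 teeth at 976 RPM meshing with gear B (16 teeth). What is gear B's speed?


Given: N1 = 43 teeth, w1 = 976 RPM, N2 = 16 teeth
Using N1*w1 = N2*w2
w2 = N1*w1 / N2
w2 = 43*976 / 16
w2 = 41968 / 16
w2 = 2623 RPM

2623 RPM


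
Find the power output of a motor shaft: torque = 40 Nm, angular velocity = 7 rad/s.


Given: tau = 40 Nm, omega = 7 rad/s
Using P = tau * omega
P = 40 * 7
P = 280 W

280 W


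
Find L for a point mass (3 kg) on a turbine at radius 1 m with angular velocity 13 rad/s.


Given: m = 3 kg, r = 1 m, omega = 13 rad/s
For a point mass: I = m*r^2
I = 3*1^2 = 3*1 = 3
L = I*omega = 3*13
L = 39 kg*m^2/s

39 kg*m^2/s


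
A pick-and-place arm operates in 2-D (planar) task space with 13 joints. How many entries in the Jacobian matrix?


Given: task space dimension = 2, joints = 13
Jacobian is a 2 x 13 matrix
Total entries = rows * columns
Total = 2 * 13
Total = 26

26


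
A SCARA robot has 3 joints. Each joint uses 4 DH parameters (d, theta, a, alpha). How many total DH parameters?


Given: 3 joints, 4 DH parameters per joint (d, theta, a, alpha)
Total DH parameters = number_of_joints * 4
Total = 3 * 4
Total = 12

12


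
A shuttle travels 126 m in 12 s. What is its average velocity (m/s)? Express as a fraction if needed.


Given: distance d = 126 m, time t = 12 s
Using v = d / t
v = 126 / 12
v = 21/2 m/s

21/2 m/s


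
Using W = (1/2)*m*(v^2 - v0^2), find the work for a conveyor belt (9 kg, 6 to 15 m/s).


Given: m = 9 kg, v0 = 6 m/s, v = 15 m/s
Using W = (1/2)*m*(v^2 - v0^2)
v^2 = 15^2 = 225
v0^2 = 6^2 = 36
v^2 - v0^2 = 225 - 36 = 189
W = (1/2)*9*189 = 1701/2 J

1701/2 J


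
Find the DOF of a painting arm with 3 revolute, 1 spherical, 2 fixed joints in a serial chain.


Given: serial robot with 3 revolute, 1 spherical, 2 fixed joints
DOF contribution per joint type: revolute=1, prismatic=1, spherical=3, fixed=0
DOF = 3*1 + 1*3 + 2*0
DOF = 6

6


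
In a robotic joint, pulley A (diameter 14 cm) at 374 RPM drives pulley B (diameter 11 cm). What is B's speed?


Given: D1 = 14 cm, w1 = 374 RPM, D2 = 11 cm
Using D1*w1 = D2*w2
w2 = D1*w1 / D2
w2 = 14*374 / 11
w2 = 5236 / 11
w2 = 476 RPM

476 RPM


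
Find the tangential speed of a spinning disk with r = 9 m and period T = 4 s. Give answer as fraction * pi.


Given: radius r = 9 m, period T = 4 s
Using v = 2*pi*r / T
v = 2*pi*9 / 4
v = 18*pi / 4
v = 9/2*pi m/s

9/2*pi m/s


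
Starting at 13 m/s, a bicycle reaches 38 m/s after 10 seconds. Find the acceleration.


Given: initial velocity v0 = 13 m/s, final velocity v = 38 m/s, time t = 10 s
Using a = (v - v0) / t
a = (38 - 13) / 10
a = 25 / 10
a = 5/2 m/s^2

5/2 m/s^2


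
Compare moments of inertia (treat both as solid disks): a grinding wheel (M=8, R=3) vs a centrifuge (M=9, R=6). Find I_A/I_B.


Given: M1=8 kg, R1=3 m, M2=9 kg, R2=6 m
For a disk: I = (1/2)*M*R^2, so I_A/I_B = (M1*R1^2)/(M2*R2^2)
M1*R1^2 = 8*9 = 72
M2*R2^2 = 9*36 = 324
I_A/I_B = 72/324 = 2/9

2/9


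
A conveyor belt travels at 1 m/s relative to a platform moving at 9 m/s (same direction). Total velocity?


Given: object velocity = 1 m/s, platform velocity = 9 m/s (same direction)
Using classical velocity addition: v_total = v_object + v_platform
v_total = 1 + 9
v_total = 10 m/s

10 m/s


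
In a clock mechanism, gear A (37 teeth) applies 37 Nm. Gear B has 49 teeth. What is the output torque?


Given: N1 = 37, N2 = 49, T1 = 37 Nm
Using T2/T1 = N2/N1
T2 = T1 * N2 / N1
T2 = 37 * 49 / 37
T2 = 1813 / 37
T2 = 49 Nm

49 Nm


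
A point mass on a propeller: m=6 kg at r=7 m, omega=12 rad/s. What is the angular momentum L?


Given: m = 6 kg, r = 7 m, omega = 12 rad/s
For a point mass: I = m*r^2
I = 6*7^2 = 6*49 = 294
L = I*omega = 294*12
L = 3528 kg*m^2/s

3528 kg*m^2/s


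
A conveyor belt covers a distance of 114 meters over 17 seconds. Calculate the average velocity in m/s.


Given: distance d = 114 m, time t = 17 s
Using v = d / t
v = 114 / 17
v = 114/17 m/s

114/17 m/s


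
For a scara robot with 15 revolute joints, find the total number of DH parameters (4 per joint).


Given: 15 joints, 4 DH parameters per joint (d, theta, a, alpha)
Total DH parameters = number_of_joints * 4
Total = 15 * 4
Total = 60

60


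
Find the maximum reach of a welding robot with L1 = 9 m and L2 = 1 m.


Given: L1 = 9 m, L2 = 1 m
For a 2-link planar arm, max reach = L1 + L2 (fully extended)
Max reach = 9 + 1
Max reach = 10 m

10 m


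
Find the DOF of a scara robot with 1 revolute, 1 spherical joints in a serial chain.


Given: serial robot with 1 revolute, 1 spherical joints
DOF contribution per joint type: revolute=1, prismatic=1, spherical=3, fixed=0
DOF = 1*1 + 1*3
DOF = 4

4
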